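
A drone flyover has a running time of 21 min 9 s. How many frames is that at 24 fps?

30456 frames

21 min 9 s = 1269 s.
Frames = 1269 × 24 = 30456.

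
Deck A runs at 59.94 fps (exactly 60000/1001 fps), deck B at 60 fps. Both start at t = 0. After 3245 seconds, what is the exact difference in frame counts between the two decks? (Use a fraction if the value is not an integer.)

17700/91 frames

A emits 60000/1001 × 3245 = 17700000/91 frames; B emits 60 × 3245 = 194700.
Difference = 17700/91 frames (≈ 194.5055); B is ahead of A.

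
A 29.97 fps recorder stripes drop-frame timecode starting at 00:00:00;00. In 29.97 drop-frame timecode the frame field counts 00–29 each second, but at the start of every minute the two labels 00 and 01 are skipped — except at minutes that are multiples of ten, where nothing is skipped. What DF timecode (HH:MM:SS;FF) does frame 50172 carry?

00:27:54;02

Ten DF minutes hold 17982 frames, so frame 50172 lies in block 2 (frames 35964–53945) with 14208 frames into that block.
The block's first minute is 1800 frames and the rest 1798 each; 14208 frames reaches minute 7, so 2 × 18 + 7 × 2 = 50 labels have been skipped so far.
Adding those back, label number 50172 + 50 = 50222 at 30 labels/s is 1674 s + 2 f = 0 h 27 min 54 s frame 2, i.e. 00:27:54;02.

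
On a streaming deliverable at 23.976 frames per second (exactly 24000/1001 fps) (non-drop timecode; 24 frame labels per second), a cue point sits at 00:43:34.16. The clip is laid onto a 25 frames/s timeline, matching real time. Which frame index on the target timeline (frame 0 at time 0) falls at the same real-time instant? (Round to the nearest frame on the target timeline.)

frame 65432

Source frame index: (0×3600 + 43×60 + 34) × 24 + 16 = 62752.
Real time: 62752 / (24000/1001) = 1962961/750 s.
Target frame: (1962961/750) × (25) = 1962961/30 ≈ 65432.033 → 65432.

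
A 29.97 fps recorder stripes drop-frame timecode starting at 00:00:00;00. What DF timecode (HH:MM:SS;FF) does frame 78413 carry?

00:43:36;11

Ten DF minutes hold 17982 frames, so frame 78413 lies in block 4 (frames 71928–89909) with 6485 frames into that block.
The block's first minute is 1800 frames and the rest 1798 each; 6485 frames reaches minute 3, so 4 × 18 + 3 × 2 = 78 labels have been skipped so far.
Adding those back, label number 78413 + 78 = 78491 at 30 labels/s is 2616 s + 11 f = 0 h 43 min 36 s frame 11, i.e. 00:43:36;11.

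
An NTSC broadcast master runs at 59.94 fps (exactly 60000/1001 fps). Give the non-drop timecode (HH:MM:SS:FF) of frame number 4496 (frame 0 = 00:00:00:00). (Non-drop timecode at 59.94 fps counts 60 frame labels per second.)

00:01:14:56

4496 ÷ 60 = 74 full seconds, remainder 56 frames.
74 s = 0 h 1 min 14 s.
Timecode: 00:01:14:56.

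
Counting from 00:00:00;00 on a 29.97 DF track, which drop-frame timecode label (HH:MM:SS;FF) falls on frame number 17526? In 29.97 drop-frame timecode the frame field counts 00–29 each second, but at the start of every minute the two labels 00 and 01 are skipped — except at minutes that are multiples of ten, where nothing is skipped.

Each 10-minute DF block holds 10 × 60 × 30 − 9 × 2 = 17982 frames. 17526 ÷ 17982 → 0 full blocks, remainder 17526.
Within the partial block the first minute is 1800 frames and each further minute 1798, so 9 further minute boundaries passed. Total skipped labels = 18 × 0 + 2 × 9 = 18.
Non-drop label index = 17526 + 18 = 17544; at 30 labels/s that is 00:09:44:24, i.e. DF 00:09:44;24.

00:09:44;24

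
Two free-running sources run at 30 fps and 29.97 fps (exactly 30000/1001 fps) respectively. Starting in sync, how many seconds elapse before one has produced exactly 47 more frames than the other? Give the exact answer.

The gap grows by |30000/1001 − 30| = 30/1001 frames per second.
Time for a 47-frame gap: 47 ÷ (30/1001) = 47047/30 s.

47047/30 seconds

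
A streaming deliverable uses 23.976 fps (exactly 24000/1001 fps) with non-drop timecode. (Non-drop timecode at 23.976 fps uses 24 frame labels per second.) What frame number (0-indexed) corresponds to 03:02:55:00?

Total seconds to the label: (3 × 3600 + 2 × 60 + 55) = 10975.
Frame index = 10975 × 24 + 0 = 263400.

frame 263400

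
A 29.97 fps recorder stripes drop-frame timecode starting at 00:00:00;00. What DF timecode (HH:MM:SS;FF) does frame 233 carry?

Ten DF minutes hold 17982 frames, so frame 233 lies in block 0 (frames 0–17981) with 233 frames into that block.
The block's first minute is 1800 frames and the rest 1798 each; 233 frames reaches minute 0, so 0 × 18 + 0 × 2 = 0 labels have been skipped so far.
Adding those back, label number 233 + 0 = 233 at 30 labels/s is 7 s + 23 f = 0 h 0 min 7 s frame 23, i.e. 00:00:07;23.

00:00:07;23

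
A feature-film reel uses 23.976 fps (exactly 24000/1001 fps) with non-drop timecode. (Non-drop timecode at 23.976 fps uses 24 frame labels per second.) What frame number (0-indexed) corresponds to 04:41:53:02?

Total seconds to the label: (4 × 3600 + 41 × 60 + 53) = 16913.
Frame index = 16913 × 24 + 2 = 405914.

frame 405914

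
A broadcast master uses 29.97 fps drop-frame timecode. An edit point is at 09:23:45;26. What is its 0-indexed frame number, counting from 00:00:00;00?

Complete 10-minute blocks: 56, each 17982 frames → 1006992.
Remaining 3 whole minutes in the current block: 1800 + 2 × 1798 = 5396 frames.
Within the current minute: 45 × 30 + 26 − 2 = 1374 (labels ;00/;01 skipped at this minute). Total = 1006992 + 5396 + 1374 = 1013762.

1013762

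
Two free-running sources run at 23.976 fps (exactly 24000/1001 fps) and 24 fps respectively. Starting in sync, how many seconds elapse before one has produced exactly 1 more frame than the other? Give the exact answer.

The gap grows by |24 − 24000/1001| = 24/1001 frames per second.
Time for a 1-frame gap: 1 ÷ (24/1001) = 1001/24 s.

1001/24 seconds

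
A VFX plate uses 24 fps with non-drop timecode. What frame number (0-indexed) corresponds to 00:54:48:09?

Total seconds to the label: (0 × 3600 + 54 × 60 + 48) = 3288.
Frame index = 3288 × 24 + 9 = 78921.

78921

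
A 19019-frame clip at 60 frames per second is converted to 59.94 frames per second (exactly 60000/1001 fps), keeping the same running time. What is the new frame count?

19000 frames

Target frames = source frames × (target rate / source rate) = 19019 × (60000/1001)/(60) = 19019 × 1000/1001 = 19000.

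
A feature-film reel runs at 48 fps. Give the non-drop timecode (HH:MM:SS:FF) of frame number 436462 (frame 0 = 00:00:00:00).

436462 ÷ 48 = 9092 full seconds, remainder 46 frames.
9092 s = 2 h 31 min 32 s.
Timecode: 02:31:32:46.

02:31:32:46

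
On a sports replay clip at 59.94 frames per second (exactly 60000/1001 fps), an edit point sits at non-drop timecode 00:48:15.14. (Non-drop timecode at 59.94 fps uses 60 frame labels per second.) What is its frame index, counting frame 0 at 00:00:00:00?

frame 173714

Total seconds to the label: (0 × 3600 + 48 × 60 + 15) = 2895.
Frame index = 2895 × 60 + 14 = 173714.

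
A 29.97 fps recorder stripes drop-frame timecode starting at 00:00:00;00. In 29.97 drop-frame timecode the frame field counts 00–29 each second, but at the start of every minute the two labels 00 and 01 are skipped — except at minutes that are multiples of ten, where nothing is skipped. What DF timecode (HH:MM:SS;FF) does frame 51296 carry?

00:28:31;18

Ten DF minutes hold 17982 frames, so frame 51296 lies in block 2 (frames 35964–53945) with 15332 frames into that block.
The block's first minute is 1800 frames and the rest 1798 each; 15332 frames reaches minute 8, so 2 × 18 + 8 × 2 = 52 labels have been skipped so far.
Adding those back, label number 51296 + 52 = 51348 at 30 labels/s is 1711 s + 18 f = 0 h 28 min 31 s frame 18, i.e. 00:28:31;18.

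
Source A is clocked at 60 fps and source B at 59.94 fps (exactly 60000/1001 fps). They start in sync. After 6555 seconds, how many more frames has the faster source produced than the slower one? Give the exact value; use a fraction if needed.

A emits 60 × 6555 = 393300 frames; B emits 60000/1001 × 6555 = 393300000/1001.
Difference = 393300/1001 frames (≈ 392.9071); B is behind A.

393300/1001 frames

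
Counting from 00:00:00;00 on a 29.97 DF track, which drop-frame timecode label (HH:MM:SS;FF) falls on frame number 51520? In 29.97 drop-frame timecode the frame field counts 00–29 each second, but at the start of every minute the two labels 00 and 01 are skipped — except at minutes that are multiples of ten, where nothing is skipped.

Each 10-minute DF block holds 10 × 60 × 30 − 9 × 2 = 17982 frames. 51520 ÷ 17982 → 2 full blocks, remainder 15556.
Within the partial block the first minute is 1800 frames and each further minute 1798, so 8 further minute boundaries passed. Total skipped labels = 18 × 2 + 2 × 8 = 52.
Non-drop label index = 51520 + 52 = 51572; at 30 labels/s that is 00:28:39:02, i.e. DF 00:28:39;02.

00:28:39;02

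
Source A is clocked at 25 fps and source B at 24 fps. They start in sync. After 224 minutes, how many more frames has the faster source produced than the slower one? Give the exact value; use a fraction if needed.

224 min = 13440 s.
A emits 25 × 13440 = 336000 frames; B emits 24 × 13440 = 322560.
Difference = 13440 frames; B is behind A.

13440 frames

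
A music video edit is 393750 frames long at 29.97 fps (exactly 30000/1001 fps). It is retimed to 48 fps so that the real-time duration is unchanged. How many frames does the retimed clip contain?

630630 frames

Target frames = source frames × (target rate / source rate) = 393750 × (48)/(30000/1001) = 393750 × 1001/625 = 630630.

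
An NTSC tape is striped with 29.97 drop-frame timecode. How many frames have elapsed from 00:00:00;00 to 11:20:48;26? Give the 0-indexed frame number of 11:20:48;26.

Complete 10-minute blocks: 68, each 17982 frames → 1222776.
Remaining 0 whole minutes in the current block: 0 frames.
Within the current minute: 48 × 30 + 26 = 1466. Total = 1222776 + 0 + 1466 = 1224242.

1224242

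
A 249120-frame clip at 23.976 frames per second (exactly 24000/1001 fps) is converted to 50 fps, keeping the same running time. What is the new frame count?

519519 frames

Target frames = source frames × (target rate / source rate) = 249120 × (50)/(24000/1001) = 249120 × 1001/480 = 519519.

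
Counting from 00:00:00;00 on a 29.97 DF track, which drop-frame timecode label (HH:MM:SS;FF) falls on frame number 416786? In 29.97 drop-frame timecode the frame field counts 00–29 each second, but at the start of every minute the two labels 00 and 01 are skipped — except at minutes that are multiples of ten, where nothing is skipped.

Each 10-minute DF block holds 10 × 60 × 30 − 9 × 2 = 17982 frames. 416786 ÷ 17982 → 23 full blocks, remainder 3200.
Within the partial block the first minute is 1800 frames and each further minute 1798, so 1 further minute boundary passed. Total skipped labels = 18 × 23 + 2 × 1 = 416.
Non-drop label index = 416786 + 416 = 417202; at 30 labels/s that is 03:51:46:22, i.e. DF 03:51:46;22.

03:51:46;22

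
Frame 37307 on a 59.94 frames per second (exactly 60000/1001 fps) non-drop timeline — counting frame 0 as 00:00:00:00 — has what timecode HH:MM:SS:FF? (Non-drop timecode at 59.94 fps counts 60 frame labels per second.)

00:10:21:47

37307 ÷ 60 = 621 full seconds, remainder 47 frames.
621 s = 0 h 10 min 21 s.
Timecode: 00:10:21:47.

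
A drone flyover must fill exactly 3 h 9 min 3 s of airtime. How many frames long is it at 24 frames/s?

272232 frames

3 h 9 min 3 s = 11343 s.
Frames = 11343 × 24 = 272232.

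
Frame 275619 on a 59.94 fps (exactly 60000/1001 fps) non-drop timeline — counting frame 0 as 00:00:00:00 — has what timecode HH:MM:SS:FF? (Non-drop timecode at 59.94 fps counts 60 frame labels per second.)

275619 ÷ 60 = 4593 full seconds, remainder 39 frames.
4593 s = 1 h 16 min 33 s.
Timecode: 01:16:33:39.

01:16:33:39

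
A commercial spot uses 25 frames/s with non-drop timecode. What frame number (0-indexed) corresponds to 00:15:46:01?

Total seconds to the label: (0 × 3600 + 15 × 60 + 46) = 946.
Frame index = 946 × 25 + 1 = 23651.

23651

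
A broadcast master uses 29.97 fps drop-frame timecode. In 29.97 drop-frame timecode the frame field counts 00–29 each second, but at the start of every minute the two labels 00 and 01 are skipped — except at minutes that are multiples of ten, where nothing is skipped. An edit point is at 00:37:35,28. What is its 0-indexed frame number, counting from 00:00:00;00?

Complete 10-minute blocks: 3, each 17982 frames → 53946.
Remaining 7 whole minutes in the current block: 1800 + 6 × 1798 = 12588 frames.
Within the current minute: 35 × 30 + 28 − 2 = 1076 (labels ;00/;01 skipped at this minute). Total = 53946 + 12588 + 1076 = 67610.

67610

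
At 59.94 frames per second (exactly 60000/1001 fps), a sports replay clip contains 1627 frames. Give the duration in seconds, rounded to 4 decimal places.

Running time = 1627 × 1001/60000 = 1628627/60000 s ≈ 27.1438 s.

27.1438 seconds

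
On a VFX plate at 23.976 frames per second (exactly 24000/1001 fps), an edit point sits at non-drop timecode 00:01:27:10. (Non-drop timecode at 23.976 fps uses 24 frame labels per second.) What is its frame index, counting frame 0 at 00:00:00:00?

frame 2098

Total seconds to the label: (0 × 3600 + 1 × 60 + 27) = 87.
Frame index = 87 × 24 + 10 = 2098.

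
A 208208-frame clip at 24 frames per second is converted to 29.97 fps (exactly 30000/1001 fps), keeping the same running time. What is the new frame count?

260000 frames

Target frames = source frames × (target rate / source rate) = 208208 × (30000/1001)/(24) = 208208 × 1250/1001 = 260000.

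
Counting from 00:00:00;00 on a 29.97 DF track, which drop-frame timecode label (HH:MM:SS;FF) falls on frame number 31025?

00:17:15;07

Each 10-minute DF block holds 10 × 60 × 30 − 9 × 2 = 17982 frames. 31025 ÷ 17982 → 1 full block, remainder 13043.
Within the partial block the first minute is 1800 frames and each further minute 1798, so 7 further minute boundaries passed. Total skipped labels = 18 × 1 + 2 × 7 = 32.
Non-drop label index = 31025 + 32 = 31057; at 30 labels/s that is 00:17:15:07, i.e. DF 00:17:15;07.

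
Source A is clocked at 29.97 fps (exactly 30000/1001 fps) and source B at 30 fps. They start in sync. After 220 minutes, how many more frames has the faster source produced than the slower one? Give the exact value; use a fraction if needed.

220 min = 13200 s.
A emits 30000/1001 × 13200 = 36000000/91 frames; B emits 30 × 13200 = 396000.
Difference = 36000/91 frames (≈ 395.6044); B is ahead of A.

36000/91 frames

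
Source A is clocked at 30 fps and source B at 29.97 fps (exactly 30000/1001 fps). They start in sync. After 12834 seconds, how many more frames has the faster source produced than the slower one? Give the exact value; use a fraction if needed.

385020/1001 frames

A emits 30 × 12834 = 385020 frames; B emits 30000/1001 × 12834 = 385020000/1001.
Difference = 385020/1001 frames (≈ 384.6354); B is behind A.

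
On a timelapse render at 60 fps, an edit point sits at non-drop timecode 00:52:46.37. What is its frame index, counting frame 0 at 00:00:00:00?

Total seconds to the label: (0 × 3600 + 52 × 60 + 46) = 3166.
Frame index = 3166 × 60 + 37 = 189997.

frame 189997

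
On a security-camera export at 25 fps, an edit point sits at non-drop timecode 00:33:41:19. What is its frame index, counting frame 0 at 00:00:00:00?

frame 50544

Total seconds to the label: (0 × 3600 + 33 × 60 + 41) = 2021.
Frame index = 2021 × 25 + 19 = 50544.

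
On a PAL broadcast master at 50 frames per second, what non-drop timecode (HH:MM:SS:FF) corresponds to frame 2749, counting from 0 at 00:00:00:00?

2749 ÷ 50 = 54 full seconds, remainder 49 frames.
54 s = 0 h 0 min 54 s.
Timecode: 00:00:54:49.

00:00:54:49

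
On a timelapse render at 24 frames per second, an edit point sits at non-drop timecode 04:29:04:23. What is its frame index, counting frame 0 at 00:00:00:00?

387479

Total seconds to the label: (4 × 3600 + 29 × 60 + 4) = 16144.
Frame index = 16144 × 24 + 23 = 387479.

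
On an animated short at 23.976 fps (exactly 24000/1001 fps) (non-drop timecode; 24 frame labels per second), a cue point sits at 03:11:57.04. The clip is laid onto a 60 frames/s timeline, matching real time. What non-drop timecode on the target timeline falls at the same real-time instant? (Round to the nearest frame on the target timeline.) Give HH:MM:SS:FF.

Source frame index: (3×3600 + 11×60 + 57) × 24 + 4 = 276412.
Real time: 276412 / (24000/1001) = 69172103/6000 s.
Target frame: (69172103/6000) × (60) = 69172103/100 ≈ 691721.030 → 691721.
At 60 labels/s: frame 691721 → 03:12:08:41.

03:12:08:41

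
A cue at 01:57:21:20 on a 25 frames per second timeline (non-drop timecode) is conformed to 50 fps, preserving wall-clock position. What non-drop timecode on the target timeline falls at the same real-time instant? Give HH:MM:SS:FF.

01:57:21:40

Source frame index: (1×3600 + 57×60 + 21) × 25 + 20 = 176045.
Real time: 176045 / (25) = 35209/5 s.
Target frame: (35209/5) × (50) = 352090.
At 50 labels/s: frame 352090 → 01:57:21:40.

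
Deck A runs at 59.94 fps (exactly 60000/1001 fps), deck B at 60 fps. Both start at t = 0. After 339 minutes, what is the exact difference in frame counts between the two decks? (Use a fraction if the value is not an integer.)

1220400/1001 frames

339 min = 20340 s.
A emits 60000/1001 × 20340 = 1220400000/1001 frames; B emits 60 × 20340 = 1220400.
Difference = 1220400/1001 frames (≈ 1219.1808); B is ahead of A.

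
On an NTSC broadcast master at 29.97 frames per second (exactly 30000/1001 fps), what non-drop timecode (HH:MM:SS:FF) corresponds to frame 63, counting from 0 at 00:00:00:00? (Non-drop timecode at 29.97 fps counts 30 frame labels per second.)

63 ÷ 30 = 2 full seconds, remainder 3 frames.
2 s = 0 h 0 min 2 s.
Timecode: 00:00:02:03.

00:00:02:03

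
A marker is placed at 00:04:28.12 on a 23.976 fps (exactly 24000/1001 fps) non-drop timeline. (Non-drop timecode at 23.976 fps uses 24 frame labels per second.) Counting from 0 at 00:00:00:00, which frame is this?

Total seconds to the label: (0 × 3600 + 4 × 60 + 28) = 268.
Frame index = 268 × 24 + 12 = 6444.

6444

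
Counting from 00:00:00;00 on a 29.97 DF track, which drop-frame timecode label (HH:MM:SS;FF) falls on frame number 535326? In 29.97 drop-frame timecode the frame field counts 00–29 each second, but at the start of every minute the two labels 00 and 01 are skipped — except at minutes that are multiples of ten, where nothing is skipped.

04:57:42;02

Ten DF minutes hold 17982 frames, so frame 535326 lies in block 29 (frames 521478–539459) with 13848 frames into that block.
The block's first minute is 1800 frames and the rest 1798 each; 13848 frames reaches minute 7, so 29 × 18 + 7 × 2 = 536 labels have been skipped so far.
Adding those back, label number 535326 + 536 = 535862 at 30 labels/s is 17862 s + 2 f = 4 h 57 min 42 s frame 2, i.e. 04:57:42;02.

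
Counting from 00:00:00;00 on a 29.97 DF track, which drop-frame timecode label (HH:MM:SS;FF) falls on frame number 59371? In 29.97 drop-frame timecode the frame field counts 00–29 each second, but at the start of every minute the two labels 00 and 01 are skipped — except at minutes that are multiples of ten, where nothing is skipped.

00:33:01;01

Each 10-minute DF block holds 10 × 60 × 30 − 9 × 2 = 17982 frames. 59371 ÷ 17982 → 3 full blocks, remainder 5425.
Within the partial block the first minute is 1800 frames and each further minute 1798, so 3 further minute boundaries passed. Total skipped labels = 18 × 3 + 2 × 3 = 60.
Non-drop label index = 59371 + 60 = 59431; at 30 labels/s that is 00:33:01:01, i.e. DF 00:33:01;01.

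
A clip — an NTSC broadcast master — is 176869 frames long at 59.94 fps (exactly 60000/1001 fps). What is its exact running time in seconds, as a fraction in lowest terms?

Running time = 176869 ÷ (60000/1001) = 176869 × 1001/60000 = 177045869/60000 s.

177045869/60000 seconds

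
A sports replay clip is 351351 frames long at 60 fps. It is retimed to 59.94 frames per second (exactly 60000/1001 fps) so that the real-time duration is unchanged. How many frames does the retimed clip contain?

Target frames = source frames × (target rate / source rate) = 351351 × (60000/1001)/(60) = 351351 × 1000/1001 = 351000.

351000 frames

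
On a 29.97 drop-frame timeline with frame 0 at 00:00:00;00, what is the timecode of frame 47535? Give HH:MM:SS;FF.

Each 10-minute DF block holds 10 × 60 × 30 − 9 × 2 = 17982 frames. 47535 ÷ 17982 → 2 full blocks, remainder 11571.
Within the partial block the first minute is 1800 frames and each further minute 1798, so 6 further minute boundaries passed. Total skipped labels = 18 × 2 + 2 × 6 = 48.
Non-drop label index = 47535 + 48 = 47583; at 30 labels/s that is 00:26:26:03, i.e. DF 00:26:26;03.

00:26:26;03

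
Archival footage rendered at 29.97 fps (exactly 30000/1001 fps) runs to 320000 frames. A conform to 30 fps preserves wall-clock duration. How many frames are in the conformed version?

Target frames = source frames × (target rate / source rate) = 320000 × (30)/(30000/1001) = 320000 × 1001/1000 = 320320.

320320 frames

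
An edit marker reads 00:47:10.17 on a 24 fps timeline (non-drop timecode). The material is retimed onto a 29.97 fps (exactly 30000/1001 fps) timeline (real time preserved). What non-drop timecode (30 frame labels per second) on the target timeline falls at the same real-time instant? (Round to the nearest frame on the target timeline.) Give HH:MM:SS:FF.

Source frame index: (0×3600 + 47×60 + 10) × 24 + 17 = 67937.
Real time: 67937 / (24) = 67937/24 s.
Target frame: (67937/24) × (30000/1001) = 84921250/1001 ≈ 84836.414 → 84836.
At 30 labels/s: frame 84836 → 00:47:07:26.

00:47:07:26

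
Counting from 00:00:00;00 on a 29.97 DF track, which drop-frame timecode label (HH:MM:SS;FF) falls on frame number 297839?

Ten DF minutes hold 17982 frames, so frame 297839 lies in block 16 (frames 287712–305693) with 10127 frames into that block.
The block's first minute is 1800 frames and the rest 1798 each; 10127 frames reaches minute 5, so 16 × 18 + 5 × 2 = 298 labels have been skipped so far.
Adding those back, label number 297839 + 298 = 298137 at 30 labels/s is 9937 s + 27 f = 2 h 45 min 37 s frame 27, i.e. 02:45:37;27.

02:45:37;27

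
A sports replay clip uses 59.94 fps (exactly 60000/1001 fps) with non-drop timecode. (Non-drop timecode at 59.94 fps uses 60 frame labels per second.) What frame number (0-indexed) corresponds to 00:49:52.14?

Total seconds to the label: (0 × 3600 + 49 × 60 + 52) = 2992.
Frame index = 2992 × 60 + 14 = 179534.

frame 179534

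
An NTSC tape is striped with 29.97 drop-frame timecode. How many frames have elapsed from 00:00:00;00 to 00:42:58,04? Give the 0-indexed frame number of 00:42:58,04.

77268

Complete 10-minute blocks: 4, each 17982 frames → 71928.
Remaining 2 whole minutes in the current block: 1800 + 1 × 1798 = 3598 frames.
Within the current minute: 58 × 30 + 4 − 2 = 1742 (labels ;00/;01 skipped at this minute). Total = 71928 + 3598 + 1742 = 77268.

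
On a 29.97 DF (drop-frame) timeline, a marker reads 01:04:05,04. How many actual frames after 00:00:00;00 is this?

115238

Complete 10-minute blocks: 6, each 17982 frames → 107892.
Remaining 4 whole minutes in the current block: 1800 + 3 × 1798 = 7194 frames.
Within the current minute: 5 × 30 + 4 − 2 = 152 (labels ;00/;01 skipped at this minute). Total = 107892 + 7194 + 152 = 115238.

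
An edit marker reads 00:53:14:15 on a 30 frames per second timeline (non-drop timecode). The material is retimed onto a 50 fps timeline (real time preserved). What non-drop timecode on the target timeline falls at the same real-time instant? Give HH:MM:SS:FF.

00:53:14:25

Source frame index: (0×3600 + 53×60 + 14) × 30 + 15 = 95835.
Real time: 95835 / (30) = 6389/2 s.
Target frame: (6389/2) × (50) = 159725.
At 50 labels/s: frame 159725 → 00:53:14:25.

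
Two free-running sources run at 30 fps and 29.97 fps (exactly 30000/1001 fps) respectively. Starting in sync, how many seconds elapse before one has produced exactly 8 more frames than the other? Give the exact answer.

The gap grows by |30000/1001 − 30| = 30/1001 frames per second.
Time for a 8-frame gap: 8 ÷ (30/1001) = 4004/15 s.

4004/15 seconds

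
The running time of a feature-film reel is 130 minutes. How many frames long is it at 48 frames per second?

374400 frames

130 min = 7800 s.
Frames = 7800 × 48 = 374400.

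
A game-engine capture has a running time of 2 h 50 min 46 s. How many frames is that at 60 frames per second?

2 h 50 min 46 s = 10246 s.
Frames = 10246 × 60 = 614760.

614760 frames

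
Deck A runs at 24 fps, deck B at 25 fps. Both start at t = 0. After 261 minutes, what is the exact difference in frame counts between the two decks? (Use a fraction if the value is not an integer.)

15660 frames

261 min = 15660 s.
A emits 24 × 15660 = 375840 frames; B emits 25 × 15660 = 391500.
Difference = 15660 frames; B is ahead of A.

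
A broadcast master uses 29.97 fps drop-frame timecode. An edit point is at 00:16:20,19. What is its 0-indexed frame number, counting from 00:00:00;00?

Complete 10-minute blocks: 1, each 17982 frames → 17982.
Remaining 6 whole minutes in the current block: 1800 + 5 × 1798 = 10790 frames.
Within the current minute: 20 × 30 + 19 − 2 = 617 (labels ;00/;01 skipped at this minute). Total = 17982 + 10790 + 617 = 29389.

29389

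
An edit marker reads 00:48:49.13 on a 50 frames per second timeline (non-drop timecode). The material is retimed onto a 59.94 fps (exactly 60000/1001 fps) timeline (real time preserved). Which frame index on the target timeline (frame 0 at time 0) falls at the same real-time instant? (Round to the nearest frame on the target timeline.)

frame 175580

Source frame index: (0×3600 + 48×60 + 49) × 50 + 13 = 146463.
Real time: 146463 / (50) = 146463/50 s.
Target frame: (146463/50) × (60000/1001) = 175755600/1001 ≈ 175580.020 → 175580.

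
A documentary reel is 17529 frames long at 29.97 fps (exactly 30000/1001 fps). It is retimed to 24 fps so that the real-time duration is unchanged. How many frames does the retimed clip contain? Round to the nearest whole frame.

14037 frames

Frames at target rate = 17529 × (24) / (30000/1001) = 17546529/1250 ≈ 14037.223.
Nearest whole frame: 14037.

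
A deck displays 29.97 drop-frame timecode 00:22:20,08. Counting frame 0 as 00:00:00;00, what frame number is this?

Complete 10-minute blocks: 2, each 17982 frames → 35964.
Remaining 2 whole minutes in the current block: 1800 + 1 × 1798 = 3598 frames.
Within the current minute: 20 × 30 + 8 − 2 = 606 (labels ;00/;01 skipped at this minute). Total = 35964 + 3598 + 606 = 40168.

40168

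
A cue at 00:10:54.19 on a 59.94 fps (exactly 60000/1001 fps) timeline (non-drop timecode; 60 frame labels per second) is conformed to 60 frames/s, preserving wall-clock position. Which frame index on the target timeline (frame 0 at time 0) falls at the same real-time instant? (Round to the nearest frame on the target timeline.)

Source frame index: (0×3600 + 10×60 + 54) × 60 + 19 = 39259.
Real time: 39259 / (60000/1001) = 39298259/60000 s.
Target frame: (39298259/60000) × (60) = 39298259/1000 ≈ 39298.259 → 39298.

frame 39298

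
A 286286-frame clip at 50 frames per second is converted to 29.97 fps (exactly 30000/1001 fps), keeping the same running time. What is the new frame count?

Target frames = source frames × (target rate / source rate) = 286286 × (30000/1001)/(50) = 286286 × 600/1001 = 171600.

171600 frames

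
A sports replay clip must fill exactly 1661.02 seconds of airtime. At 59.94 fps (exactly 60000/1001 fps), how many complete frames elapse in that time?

Frames = 1661.02 × 60000/1001 = 99661200/1001 ≈ 99561.6384.
Complete frames: 99561.

99561 frames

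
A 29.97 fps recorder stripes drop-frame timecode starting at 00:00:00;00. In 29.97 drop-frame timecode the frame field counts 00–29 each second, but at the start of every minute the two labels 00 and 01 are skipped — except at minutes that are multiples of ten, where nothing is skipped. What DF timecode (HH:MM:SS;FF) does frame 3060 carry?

00:01:42;02

Each 10-minute DF block holds 10 × 60 × 30 − 9 × 2 = 17982 frames. 3060 ÷ 17982 → 0 full blocks, remainder 3060.
Within the partial block the first minute is 1800 frames and each further minute 1798, so 1 further minute boundary passed. Total skipped labels = 18 × 0 + 2 × 1 = 2.
Non-drop label index = 3060 + 2 = 3062; at 30 labels/s that is 00:01:42:02, i.e. DF 00:01:42;02.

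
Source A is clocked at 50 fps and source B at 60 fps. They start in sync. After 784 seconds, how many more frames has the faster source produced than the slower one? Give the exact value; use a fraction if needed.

A emits 50 × 784 = 39200 frames; B emits 60 × 784 = 47040.
Difference = 7840 frames; B is ahead of A.

7840 frames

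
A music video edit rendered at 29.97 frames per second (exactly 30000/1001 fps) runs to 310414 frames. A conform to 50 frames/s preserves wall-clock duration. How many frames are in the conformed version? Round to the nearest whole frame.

517874 frames

Frames at target rate = 310414 × (50) / (30000/1001) = 155362207/300 ≈ 517874.023.
Nearest whole frame: 517874.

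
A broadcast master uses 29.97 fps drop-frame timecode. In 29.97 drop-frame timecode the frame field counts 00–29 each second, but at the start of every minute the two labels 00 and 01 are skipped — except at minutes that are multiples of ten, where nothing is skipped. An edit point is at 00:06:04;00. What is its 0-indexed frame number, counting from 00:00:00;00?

10908

Complete 10-minute blocks: 0, each 17982 frames → 0.
Remaining 6 whole minutes in the current block: 1800 + 5 × 1798 = 10790 frames.
Within the current minute: 4 × 30 + 0 − 2 = 118 (labels ;00/;01 skipped at this minute). Total = 0 + 10790 + 118 = 10908.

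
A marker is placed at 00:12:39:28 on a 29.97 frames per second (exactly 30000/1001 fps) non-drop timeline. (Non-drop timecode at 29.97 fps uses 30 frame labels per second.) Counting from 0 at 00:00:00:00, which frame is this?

22798

Total seconds to the label: (0 × 3600 + 12 × 60 + 39) = 759.
Frame index = 759 × 30 + 28 = 22798.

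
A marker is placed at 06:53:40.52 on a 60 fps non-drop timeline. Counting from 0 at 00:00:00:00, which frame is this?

frame 1489252

Total seconds to the label: (6 × 3600 + 53 × 60 + 40) = 24820.
Frame index = 24820 × 60 + 52 = 1489252.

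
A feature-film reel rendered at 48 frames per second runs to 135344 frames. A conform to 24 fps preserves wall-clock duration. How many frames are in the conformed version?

67672 frames

Target frames = source frames × (target rate / source rate) = 135344 × (24)/(48) = 135344 × 1/2 = 67672.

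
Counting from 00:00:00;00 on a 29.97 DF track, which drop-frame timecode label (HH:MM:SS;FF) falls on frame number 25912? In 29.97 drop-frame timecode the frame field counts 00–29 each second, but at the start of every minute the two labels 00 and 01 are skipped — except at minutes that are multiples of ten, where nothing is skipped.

Ten DF minutes hold 17982 frames, so frame 25912 lies in block 1 (frames 17982–35963) with 7930 frames into that block.
The block's first minute is 1800 frames and the rest 1798 each; 7930 frames reaches minute 4, so 1 × 18 + 4 × 2 = 26 labels have been skipped so far.
Adding those back, label number 25912 + 26 = 25938 at 30 labels/s is 864 s + 18 f = 0 h 14 min 24 s frame 18, i.e. 00:14:24;18.

00:14:24;18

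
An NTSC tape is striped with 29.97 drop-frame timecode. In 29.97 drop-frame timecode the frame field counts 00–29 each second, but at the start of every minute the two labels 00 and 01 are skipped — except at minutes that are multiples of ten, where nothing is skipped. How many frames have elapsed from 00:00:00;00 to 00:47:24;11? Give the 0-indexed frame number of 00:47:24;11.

Complete 10-minute blocks: 4, each 17982 frames → 71928.
Remaining 7 whole minutes in the current block: 1800 + 6 × 1798 = 12588 frames.
Within the current minute: 24 × 30 + 11 − 2 = 729 (labels ;00/;01 skipped at this minute). Total = 71928 + 12588 + 729 = 85245.

85245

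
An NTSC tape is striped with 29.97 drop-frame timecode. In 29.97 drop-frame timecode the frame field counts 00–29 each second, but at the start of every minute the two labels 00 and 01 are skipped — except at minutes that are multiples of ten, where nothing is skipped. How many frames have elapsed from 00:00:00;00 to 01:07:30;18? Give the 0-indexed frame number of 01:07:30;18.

121396

As if non-drop at 30 labels/s: (1 × 3600 + 7 × 60 + 30) × 30 + 18 = 121518.
Minute boundaries passed: 67; those not divisible by 10: 67 − 6 = 61; dropped labels = 2 × 61 = 122.
Actual frame index = 121518 − 122 = 121396.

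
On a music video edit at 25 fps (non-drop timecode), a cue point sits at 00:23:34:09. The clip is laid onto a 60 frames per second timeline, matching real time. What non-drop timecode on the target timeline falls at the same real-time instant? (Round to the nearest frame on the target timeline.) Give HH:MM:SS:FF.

00:23:34:22

Source frame index: (0×3600 + 23×60 + 34) × 25 + 9 = 35359.
Real time: 35359 / (25) = 35359/25 s.
Target frame: (35359/25) × (60) = 424308/5 ≈ 84861.600 → 84862.
At 60 labels/s: frame 84862 → 00:23:34:22.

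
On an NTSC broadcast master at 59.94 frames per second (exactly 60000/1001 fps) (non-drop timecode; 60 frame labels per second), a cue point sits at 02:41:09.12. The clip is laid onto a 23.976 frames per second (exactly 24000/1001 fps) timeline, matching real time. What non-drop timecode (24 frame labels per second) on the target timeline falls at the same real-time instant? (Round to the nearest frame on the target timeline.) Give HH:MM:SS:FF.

Source frame index: (2×3600 + 41×60 + 9) × 60 + 12 = 580152.
Real time: 580152 / (60000/1001) = 24197173/2500 s.
Target frame: (24197173/2500) × (24000/1001) = 1160304/5 ≈ 232060.800 → 232061.
At 24 labels/s: frame 232061 → 02:41:09:05.

02:41:09:05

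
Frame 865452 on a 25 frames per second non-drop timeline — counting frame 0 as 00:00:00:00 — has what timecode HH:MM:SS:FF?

09:36:58:02

865452 ÷ 25 = 34618 full seconds, remainder 2 frames.
34618 s = 9 h 36 min 58 s.
Timecode: 09:36:58:02.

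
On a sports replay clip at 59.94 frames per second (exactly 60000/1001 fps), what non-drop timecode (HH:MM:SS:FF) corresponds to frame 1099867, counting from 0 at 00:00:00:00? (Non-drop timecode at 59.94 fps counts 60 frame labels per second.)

1099867 ÷ 60 = 18331 full seconds, remainder 7 frames.
18331 s = 5 h 5 min 31 s.
Timecode: 05:05:31:07.

05:05:31:07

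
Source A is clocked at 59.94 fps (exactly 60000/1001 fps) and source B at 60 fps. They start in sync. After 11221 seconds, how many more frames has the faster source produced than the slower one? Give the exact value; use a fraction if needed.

96180/143 frames

A emits 60000/1001 × 11221 = 96180000/143 frames; B emits 60 × 11221 = 673260.
Difference = 96180/143 frames (≈ 672.5874); B is ahead of A.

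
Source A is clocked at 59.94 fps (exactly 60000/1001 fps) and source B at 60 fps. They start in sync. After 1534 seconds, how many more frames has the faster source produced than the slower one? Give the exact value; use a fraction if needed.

7080/77 frames

A emits 60000/1001 × 1534 = 7080000/77 frames; B emits 60 × 1534 = 92040.
Difference = 7080/77 frames (≈ 91.9481); B is ahead of A.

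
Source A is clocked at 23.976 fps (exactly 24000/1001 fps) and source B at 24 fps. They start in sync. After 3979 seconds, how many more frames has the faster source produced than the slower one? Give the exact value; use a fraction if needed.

95496/1001 frames

A emits 24000/1001 × 3979 = 95496000/1001 frames; B emits 24 × 3979 = 95496.
Difference = 95496/1001 frames (≈ 95.4006); B is ahead of A.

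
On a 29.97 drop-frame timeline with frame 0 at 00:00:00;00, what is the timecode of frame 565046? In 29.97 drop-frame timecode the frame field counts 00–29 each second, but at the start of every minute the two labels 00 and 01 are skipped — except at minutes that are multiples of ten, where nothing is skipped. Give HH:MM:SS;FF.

05:14:13;22

Ten DF minutes hold 17982 frames, so frame 565046 lies in block 31 (frames 557442–575423) with 7604 frames into that block.
The block's first minute is 1800 frames and the rest 1798 each; 7604 frames reaches minute 4, so 31 × 18 + 4 × 2 = 566 labels have been skipped so far.
Adding those back, label number 565046 + 566 = 565612 at 30 labels/s is 18853 s + 22 f = 5 h 14 min 13 s frame 22, i.e. 05:14:13;22.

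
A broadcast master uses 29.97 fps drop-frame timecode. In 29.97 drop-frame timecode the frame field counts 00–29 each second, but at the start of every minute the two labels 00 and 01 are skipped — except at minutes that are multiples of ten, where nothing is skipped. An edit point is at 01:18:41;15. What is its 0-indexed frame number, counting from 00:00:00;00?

As if non-drop at 30 labels/s: (1 × 3600 + 18 × 60 + 41) × 30 + 15 = 141645.
Minute boundaries passed: 78; those not divisible by 10: 78 − 7 = 71; dropped labels = 2 × 71 = 142.
Actual frame index = 141645 − 142 = 141503.

141503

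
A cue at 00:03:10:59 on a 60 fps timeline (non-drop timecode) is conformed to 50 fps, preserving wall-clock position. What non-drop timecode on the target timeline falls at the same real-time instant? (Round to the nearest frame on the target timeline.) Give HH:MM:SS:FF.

Source frame index: (0×3600 + 3×60 + 10) × 60 + 59 = 11459.
Real time: 11459 / (60) = 11459/60 s.
Target frame: (11459/60) × (50) = 57295/6 ≈ 9549.167 → 9549.
At 50 labels/s: frame 9549 → 00:03:10:49.

00:03:10:49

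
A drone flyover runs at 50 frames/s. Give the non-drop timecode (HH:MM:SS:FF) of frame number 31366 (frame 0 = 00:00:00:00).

31366 ÷ 50 = 627 full seconds, remainder 16 frames.
627 s = 0 h 10 min 27 s.
Timecode: 00:10:27:16.

00:10:27:16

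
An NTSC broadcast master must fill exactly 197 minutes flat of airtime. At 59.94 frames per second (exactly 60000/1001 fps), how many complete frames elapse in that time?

708491 frames

197 min = 11820 s.
Frames = 11820 × 60000/1001 = 709200000/1001 ≈ 708491.5085.
Complete frames: 708491.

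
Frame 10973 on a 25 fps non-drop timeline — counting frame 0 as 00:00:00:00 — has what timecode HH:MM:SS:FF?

00:07:18:23

10973 ÷ 25 = 438 full seconds, remainder 23 frames.
438 s = 0 h 7 min 18 s.
Timecode: 00:07:18:23.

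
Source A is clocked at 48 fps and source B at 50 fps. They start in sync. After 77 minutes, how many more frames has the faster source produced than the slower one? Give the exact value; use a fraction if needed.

77 min = 4620 s.
A emits 48 × 4620 = 221760 frames; B emits 50 × 4620 = 231000.
Difference = 9240 frames; B is ahead of A.

9240 frames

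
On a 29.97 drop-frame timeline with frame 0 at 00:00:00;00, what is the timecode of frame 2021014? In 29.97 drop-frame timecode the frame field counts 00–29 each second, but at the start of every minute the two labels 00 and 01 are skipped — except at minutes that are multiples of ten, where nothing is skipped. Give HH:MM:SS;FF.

18:43:54;16

Each 10-minute DF block holds 10 × 60 × 30 − 9 × 2 = 17982 frames. 2021014 ÷ 17982 → 112 full blocks, remainder 7030.
Within the partial block the first minute is 1800 frames and each further minute 1798, so 3 further minute boundaries passed. Total skipped labels = 18 × 112 + 2 × 3 = 2022.
Non-drop label index = 2021014 + 2022 = 2023036; at 30 labels/s that is 18:43:54:16, i.e. DF 18:43:54;16.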